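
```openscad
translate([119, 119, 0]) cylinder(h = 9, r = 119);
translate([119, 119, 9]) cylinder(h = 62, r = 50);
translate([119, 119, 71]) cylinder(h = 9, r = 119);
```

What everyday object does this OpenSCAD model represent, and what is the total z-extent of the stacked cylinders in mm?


A spool. The overall height is 80 mm.

Three coaxial cylinders, large–small–large — a spool. Two 9 mm flanges and a 62 mm core give 9 + 62 + 9 = 80 mm.


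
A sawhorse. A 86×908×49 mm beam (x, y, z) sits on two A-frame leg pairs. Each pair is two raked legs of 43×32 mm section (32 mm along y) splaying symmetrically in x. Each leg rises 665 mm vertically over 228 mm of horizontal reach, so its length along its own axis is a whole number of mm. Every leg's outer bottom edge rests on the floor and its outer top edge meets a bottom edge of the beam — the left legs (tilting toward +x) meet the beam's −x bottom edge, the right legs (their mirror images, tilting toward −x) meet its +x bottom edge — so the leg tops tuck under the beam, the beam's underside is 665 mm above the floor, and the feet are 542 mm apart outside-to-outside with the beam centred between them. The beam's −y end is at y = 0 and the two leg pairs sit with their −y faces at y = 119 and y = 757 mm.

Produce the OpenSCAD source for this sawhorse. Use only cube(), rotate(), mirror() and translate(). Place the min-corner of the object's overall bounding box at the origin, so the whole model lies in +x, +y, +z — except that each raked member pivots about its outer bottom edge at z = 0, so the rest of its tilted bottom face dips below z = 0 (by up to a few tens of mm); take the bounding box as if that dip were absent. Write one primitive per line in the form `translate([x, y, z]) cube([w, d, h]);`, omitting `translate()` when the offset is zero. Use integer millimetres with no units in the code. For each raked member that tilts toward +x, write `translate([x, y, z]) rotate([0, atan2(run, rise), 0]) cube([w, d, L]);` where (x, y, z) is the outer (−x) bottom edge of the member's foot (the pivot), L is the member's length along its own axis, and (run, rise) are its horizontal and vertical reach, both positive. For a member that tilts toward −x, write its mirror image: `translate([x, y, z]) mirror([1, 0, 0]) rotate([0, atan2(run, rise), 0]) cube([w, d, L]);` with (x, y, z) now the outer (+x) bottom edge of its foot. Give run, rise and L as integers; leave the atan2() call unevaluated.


translate([228, 0, 665]) cube([86, 908, 49]);
translate([0, 119, 0]) rotate([0, atan2(228, 665), 0]) cube([43, 32, 703]);
translate([542, 119, 0]) mirror([1, 0, 0]) rotate([0, atan2(228, 665), 0]) cube([43, 32, 703]);
translate([0, 757, 0]) rotate([0, atan2(228, 665), 0]) cube([43, 32, 703]);
translate([542, 757, 0]) mirror([1, 0, 0]) rotate([0, atan2(228, 665), 0]) cube([43, 32, 703]);


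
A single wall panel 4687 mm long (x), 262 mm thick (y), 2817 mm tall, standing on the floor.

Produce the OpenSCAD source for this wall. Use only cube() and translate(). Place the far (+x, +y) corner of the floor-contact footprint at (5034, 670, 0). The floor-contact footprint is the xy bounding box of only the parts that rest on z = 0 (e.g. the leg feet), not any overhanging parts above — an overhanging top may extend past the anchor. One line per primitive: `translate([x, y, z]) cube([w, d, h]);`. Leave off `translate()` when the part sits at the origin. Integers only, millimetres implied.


translate([347, 408, 0]) cube([4687, 262, 2817]);


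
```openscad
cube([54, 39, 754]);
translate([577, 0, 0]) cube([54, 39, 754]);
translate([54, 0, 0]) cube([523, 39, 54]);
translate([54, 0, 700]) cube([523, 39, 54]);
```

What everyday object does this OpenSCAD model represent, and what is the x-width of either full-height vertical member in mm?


A picture frame. The border width is 54 mm.

Four thin pieces enclosing a rectangular opening — a picture frame. The two full-height stiles are 754 mm tall; the top rail sits at z = 700 and is 54 mm tall, so the border above the opening is 754 − 700 = 54 mm, matching the stile x-width.


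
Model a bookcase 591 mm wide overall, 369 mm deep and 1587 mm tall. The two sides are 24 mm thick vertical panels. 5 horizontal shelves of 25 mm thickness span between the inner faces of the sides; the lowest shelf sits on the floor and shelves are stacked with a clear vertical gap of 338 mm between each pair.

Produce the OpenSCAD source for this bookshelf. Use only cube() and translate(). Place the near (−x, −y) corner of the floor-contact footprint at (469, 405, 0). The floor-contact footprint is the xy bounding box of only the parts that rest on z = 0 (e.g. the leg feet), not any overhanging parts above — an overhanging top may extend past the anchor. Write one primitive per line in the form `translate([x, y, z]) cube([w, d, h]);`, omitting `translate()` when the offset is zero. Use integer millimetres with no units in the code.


translate([469, 405, 0]) cube([24, 369, 1587]);
translate([1036, 405, 0]) cube([24, 369, 1587]);
translate([493, 405, 0]) cube([543, 369, 25]);
translate([493, 405, 363]) cube([543, 369, 25]);
translate([493, 405, 726]) cube([543, 369, 25]);
translate([493, 405, 1089]) cube([543, 369, 25]);
translate([493, 405, 1452]) cube([543, 369, 25]);


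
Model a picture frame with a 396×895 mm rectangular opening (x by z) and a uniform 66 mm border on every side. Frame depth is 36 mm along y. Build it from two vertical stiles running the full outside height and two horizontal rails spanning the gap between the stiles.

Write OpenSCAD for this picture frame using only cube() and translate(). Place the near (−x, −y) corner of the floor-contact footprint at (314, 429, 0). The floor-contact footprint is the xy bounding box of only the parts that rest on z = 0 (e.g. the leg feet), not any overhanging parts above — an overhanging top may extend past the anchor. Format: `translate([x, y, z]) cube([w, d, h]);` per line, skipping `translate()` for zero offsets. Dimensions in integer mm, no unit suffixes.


translate([314, 429, 0]) cube([66, 36, 1027]);
translate([776, 429, 0]) cube([66, 36, 1027]);
translate([380, 429, 0]) cube([396, 36, 66]);
translate([380, 429, 961]) cube([396, 36, 66]);


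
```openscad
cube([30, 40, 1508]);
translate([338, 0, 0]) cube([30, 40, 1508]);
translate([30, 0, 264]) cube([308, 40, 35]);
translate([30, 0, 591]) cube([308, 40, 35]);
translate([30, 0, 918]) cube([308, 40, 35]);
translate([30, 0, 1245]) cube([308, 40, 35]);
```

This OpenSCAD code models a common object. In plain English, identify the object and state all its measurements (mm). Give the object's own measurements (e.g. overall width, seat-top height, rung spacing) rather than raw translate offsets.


A straight ladder. Two 30×40 mm vertical rails, 1508 mm tall, stand 368 mm apart (outside-to-outside) with their front faces coplanar on the −y side. 4 rungs, each 40 mm deep and 35 mm tall, span between the inner faces of the rails, front faces flush with the rails. The lowest rung's underside is at z = 264 mm and rungs are spaced 327 mm apart (underside to underside).


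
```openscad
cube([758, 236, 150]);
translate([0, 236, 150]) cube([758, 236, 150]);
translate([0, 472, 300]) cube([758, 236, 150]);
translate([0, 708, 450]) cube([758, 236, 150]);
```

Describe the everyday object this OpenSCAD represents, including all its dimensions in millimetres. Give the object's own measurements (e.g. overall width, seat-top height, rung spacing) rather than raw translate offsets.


A straight staircase of 4 solid steps. Each step is 758 mm wide (x), 236 mm deep (y, the going) and 150 mm tall (the rise). The first step rests on the floor; each subsequent step sits one going further in +y and one rise higher in +z, directly behind and above the previous step with no overlap.


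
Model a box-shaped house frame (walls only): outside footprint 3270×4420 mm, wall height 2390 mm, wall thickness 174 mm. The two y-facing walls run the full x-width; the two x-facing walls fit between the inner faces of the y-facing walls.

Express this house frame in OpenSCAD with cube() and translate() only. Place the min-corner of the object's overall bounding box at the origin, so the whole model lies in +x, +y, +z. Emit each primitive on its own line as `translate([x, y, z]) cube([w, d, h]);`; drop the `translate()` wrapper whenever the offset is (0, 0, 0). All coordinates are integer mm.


cube([3270, 174, 2390]);
translate([0, 4246, 0]) cube([3270, 174, 2390]);
translate([0, 174, 0]) cube([174, 4072, 2390]);
translate([3096, 174, 0]) cube([174, 4072, 2390]);


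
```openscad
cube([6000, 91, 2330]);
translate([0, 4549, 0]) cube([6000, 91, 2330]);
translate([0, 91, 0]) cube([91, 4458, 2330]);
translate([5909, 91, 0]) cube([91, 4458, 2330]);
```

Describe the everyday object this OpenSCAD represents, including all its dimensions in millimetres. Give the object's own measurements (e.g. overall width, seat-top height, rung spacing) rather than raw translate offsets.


The wall frame of a small rectangular building: four walls, each 2330 mm tall and 91 mm thick, enclosing a footprint 6000 mm (x) by 4640 mm (y) outside-to-outside, with no floor or roof. The front and back walls (the −y and +y sides) span the full width; the two side walls fit between them.


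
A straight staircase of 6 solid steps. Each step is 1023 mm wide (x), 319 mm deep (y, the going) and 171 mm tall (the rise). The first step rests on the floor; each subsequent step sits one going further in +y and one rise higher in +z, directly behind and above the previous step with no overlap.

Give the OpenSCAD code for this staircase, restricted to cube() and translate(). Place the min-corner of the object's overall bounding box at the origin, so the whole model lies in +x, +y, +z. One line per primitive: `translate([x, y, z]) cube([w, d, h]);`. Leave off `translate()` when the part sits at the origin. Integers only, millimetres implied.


cube([1023, 319, 171]);
translate([0, 319, 171]) cube([1023, 319, 171]);
translate([0, 638, 342]) cube([1023, 319, 171]);
translate([0, 957, 513]) cube([1023, 319, 171]);
translate([0, 1276, 684]) cube([1023, 319, 171]);
translate([0, 1595, 855]) cube([1023, 319, 171]);


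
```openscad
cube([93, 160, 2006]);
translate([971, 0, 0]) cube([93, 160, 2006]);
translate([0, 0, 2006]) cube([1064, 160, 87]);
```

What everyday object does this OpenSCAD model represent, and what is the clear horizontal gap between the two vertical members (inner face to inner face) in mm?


A door frame. The clear opening width is 878 mm.

Two 2006 mm tall posts with a header on top — a door frame. The left jamb is 93 mm wide at x = 0; the right jamb starts at x = 971. The clear opening is 971 − 93 = 878 mm.


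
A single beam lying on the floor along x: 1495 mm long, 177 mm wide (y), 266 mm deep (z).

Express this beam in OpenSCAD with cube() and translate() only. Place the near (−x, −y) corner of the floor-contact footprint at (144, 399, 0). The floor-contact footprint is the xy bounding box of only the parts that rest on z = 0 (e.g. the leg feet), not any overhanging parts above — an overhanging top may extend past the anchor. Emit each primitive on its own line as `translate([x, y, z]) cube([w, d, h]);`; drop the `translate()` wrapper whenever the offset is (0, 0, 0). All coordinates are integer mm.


translate([144, 399, 0]) cube([1495, 177, 266]);


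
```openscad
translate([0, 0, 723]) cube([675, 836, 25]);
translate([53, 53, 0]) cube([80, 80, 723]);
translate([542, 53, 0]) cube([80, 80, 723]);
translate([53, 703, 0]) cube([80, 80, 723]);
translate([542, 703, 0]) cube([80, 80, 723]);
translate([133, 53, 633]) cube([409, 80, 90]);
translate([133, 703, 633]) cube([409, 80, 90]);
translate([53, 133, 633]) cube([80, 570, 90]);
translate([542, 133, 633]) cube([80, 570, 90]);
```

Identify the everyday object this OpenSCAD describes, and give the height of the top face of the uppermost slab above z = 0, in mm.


A table. The table height is 748 mm.

A 675×836×25 slab sits at z = 723 on four 80 mm square posts — a table. The top surface is at 723 + 25 = 748 mm.


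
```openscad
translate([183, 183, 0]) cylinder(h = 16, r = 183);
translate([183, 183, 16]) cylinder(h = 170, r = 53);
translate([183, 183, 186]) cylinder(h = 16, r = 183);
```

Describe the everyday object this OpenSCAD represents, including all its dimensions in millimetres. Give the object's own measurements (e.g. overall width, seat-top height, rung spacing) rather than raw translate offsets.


A spool: two coaxial disc flanges of radius 183 mm and thickness 16 mm, joined by a core cylinder of radius 53 mm and height 170 mm. The lower flange rests on z = 0 and the three cylinders share a vertical axis.


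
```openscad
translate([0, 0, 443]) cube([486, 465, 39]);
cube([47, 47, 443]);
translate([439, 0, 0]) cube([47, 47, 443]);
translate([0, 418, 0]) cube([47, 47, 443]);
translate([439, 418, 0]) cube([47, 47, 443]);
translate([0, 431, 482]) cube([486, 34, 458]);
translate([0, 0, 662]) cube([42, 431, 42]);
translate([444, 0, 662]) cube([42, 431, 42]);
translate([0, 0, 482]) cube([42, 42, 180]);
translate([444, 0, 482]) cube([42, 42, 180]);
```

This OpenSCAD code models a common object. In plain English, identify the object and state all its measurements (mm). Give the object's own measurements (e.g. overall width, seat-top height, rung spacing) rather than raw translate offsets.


A chair. The seat is a 486×465×39 mm slab with its top at z = 482 mm, on four 47×47 mm corner legs (flush with the seat edges, standing on z = 0). A flat backrest 34 mm thick, 458 mm tall, spans the full seat width and rises from the seat top along its +y edge, rear face flush with the rear of the seat. Two armrests of 42×42 mm section run along each side from the seat's front edge to the front of the backrest, top faces 222 mm above the seat top and outer faces flush with the seat's x-edges; a 42×42 mm post under the front of each armrest stands on the seat at the front corner.


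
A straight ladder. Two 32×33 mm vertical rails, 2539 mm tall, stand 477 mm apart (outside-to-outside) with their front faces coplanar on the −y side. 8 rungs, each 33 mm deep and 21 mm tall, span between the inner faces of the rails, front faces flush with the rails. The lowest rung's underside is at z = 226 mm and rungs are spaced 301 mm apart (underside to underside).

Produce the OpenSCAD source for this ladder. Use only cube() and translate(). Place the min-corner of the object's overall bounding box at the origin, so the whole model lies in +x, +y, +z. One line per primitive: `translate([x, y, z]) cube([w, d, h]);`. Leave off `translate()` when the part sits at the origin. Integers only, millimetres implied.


// rung span = 477 - 2*32 = 413
// rung[k] z = 226 + k*301
cube([32, 33, 2539]);
translate([445, 0, 0]) cube([32, 33, 2539]);
translate([32, 0, 226]) cube([413, 33, 21]);
translate([32, 0, 527]) cube([413, 33, 21]);
translate([32, 0, 828]) cube([413, 33, 21]);
translate([32, 0, 1129]) cube([413, 33, 21]);
translate([32, 0, 1430]) cube([413, 33, 21]);
translate([32, 0, 1731]) cube([413, 33, 21]);
translate([32, 0, 2032]) cube([413, 33, 21]);
translate([32, 0, 2333]) cube([413, 33, 21]);


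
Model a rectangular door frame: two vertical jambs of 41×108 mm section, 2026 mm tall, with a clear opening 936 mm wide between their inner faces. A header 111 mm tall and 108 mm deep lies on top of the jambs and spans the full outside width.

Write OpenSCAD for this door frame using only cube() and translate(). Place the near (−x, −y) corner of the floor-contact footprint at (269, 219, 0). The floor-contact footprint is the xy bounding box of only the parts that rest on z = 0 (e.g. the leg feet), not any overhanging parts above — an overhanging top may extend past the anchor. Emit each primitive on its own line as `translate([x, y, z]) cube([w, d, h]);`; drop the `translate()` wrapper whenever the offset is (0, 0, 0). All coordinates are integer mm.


translate([269, 219, 0]) cube([41, 108, 2026]);
translate([1246, 219, 0]) cube([41, 108, 2026]);
translate([269, 219, 2026]) cube([1018, 108, 111]);


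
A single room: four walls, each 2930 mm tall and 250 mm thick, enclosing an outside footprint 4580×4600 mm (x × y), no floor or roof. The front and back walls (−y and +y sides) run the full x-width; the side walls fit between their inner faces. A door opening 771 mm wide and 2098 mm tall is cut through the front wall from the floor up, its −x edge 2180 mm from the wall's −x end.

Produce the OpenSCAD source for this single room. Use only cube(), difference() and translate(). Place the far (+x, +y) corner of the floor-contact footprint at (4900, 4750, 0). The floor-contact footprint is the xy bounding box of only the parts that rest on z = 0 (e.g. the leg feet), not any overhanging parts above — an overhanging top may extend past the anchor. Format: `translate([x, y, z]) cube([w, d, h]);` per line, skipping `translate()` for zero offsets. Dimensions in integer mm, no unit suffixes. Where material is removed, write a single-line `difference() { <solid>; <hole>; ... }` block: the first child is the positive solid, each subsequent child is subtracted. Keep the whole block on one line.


difference() { translate([320, 150, 0]) cube([4580, 250, 2930]); translate([2500, 150, 0]) cube([771, 250, 2098]); }
translate([320, 4500, 0]) cube([4580, 250, 2930]);
translate([320, 400, 0]) cube([250, 4100, 2930]);
translate([4650, 400, 0]) cube([250, 4100, 2930]);


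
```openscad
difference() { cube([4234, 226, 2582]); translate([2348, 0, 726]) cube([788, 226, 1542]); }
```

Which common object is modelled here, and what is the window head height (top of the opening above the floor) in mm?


A wall with a window opening. The window head height is 2268 mm.

A wall with a rectangular opening subtracted — a window. Sill at z = 726, opening 1542 mm tall, so the head is at 726 + 1542 = 2268 mm.


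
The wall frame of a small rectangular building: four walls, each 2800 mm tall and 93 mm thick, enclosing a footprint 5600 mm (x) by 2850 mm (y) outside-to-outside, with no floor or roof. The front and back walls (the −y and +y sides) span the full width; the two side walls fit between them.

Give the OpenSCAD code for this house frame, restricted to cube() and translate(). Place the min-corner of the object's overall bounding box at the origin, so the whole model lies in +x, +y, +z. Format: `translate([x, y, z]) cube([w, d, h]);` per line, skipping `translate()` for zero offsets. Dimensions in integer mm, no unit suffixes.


cube([5600, 93, 2800]);
translate([0, 2757, 0]) cube([5600, 93, 2800]);
translate([0, 93, 0]) cube([93, 2664, 2800]);
translate([5507, 93, 0]) cube([93, 2664, 2800]);


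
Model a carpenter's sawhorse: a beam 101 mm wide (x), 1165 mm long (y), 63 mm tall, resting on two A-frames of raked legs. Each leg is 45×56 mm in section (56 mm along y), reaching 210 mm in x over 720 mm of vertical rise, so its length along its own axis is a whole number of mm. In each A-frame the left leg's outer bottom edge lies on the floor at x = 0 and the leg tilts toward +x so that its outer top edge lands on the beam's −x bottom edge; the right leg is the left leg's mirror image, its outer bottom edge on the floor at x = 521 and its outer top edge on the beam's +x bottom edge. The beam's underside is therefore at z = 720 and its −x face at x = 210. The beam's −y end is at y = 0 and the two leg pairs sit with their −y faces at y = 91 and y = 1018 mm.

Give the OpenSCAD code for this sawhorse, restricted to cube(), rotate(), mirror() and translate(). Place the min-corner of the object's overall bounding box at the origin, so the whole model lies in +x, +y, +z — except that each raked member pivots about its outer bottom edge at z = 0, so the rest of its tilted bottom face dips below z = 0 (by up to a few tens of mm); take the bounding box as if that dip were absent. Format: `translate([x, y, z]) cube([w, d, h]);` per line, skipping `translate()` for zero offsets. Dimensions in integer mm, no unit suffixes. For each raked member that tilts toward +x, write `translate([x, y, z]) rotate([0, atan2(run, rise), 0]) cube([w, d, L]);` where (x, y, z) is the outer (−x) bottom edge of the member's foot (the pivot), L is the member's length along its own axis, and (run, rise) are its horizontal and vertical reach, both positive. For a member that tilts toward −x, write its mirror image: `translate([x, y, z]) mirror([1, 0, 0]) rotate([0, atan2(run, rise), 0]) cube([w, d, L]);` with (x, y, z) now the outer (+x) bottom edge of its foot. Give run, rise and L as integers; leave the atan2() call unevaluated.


// leg length = √(210² + 720²) = 750
// right-leg outer foot x = 2·210 + 101 = 521
// beam min-corner = (210, 0, 720)
translate([210, 0, 720]) cube([101, 1165, 63]);
translate([0, 91, 0]) rotate([0, atan2(210, 720), 0]) cube([45, 56, 750]);
translate([521, 91, 0]) mirror([1, 0, 0]) rotate([0, atan2(210, 720), 0]) cube([45, 56, 750]);
translate([0, 1018, 0]) rotate([0, atan2(210, 720), 0]) cube([45, 56, 750]);
translate([521, 1018, 0]) mirror([1, 0, 0]) rotate([0, atan2(210, 720), 0]) cube([45, 56, 750]);


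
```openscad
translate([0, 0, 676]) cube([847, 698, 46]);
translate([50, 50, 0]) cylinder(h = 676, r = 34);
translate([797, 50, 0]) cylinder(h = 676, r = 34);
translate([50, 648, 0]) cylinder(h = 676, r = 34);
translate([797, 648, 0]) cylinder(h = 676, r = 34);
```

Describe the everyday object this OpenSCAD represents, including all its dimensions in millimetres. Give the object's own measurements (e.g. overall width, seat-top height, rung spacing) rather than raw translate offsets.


A rectangular dining table. The top is 847×698×46 mm with its upper surface at z = 722 mm. It stands on four round legs of 68 mm diameter, each leg's bounding box inset 16 mm from the nearest pair of top edges, running from the floor to the underside of the top.


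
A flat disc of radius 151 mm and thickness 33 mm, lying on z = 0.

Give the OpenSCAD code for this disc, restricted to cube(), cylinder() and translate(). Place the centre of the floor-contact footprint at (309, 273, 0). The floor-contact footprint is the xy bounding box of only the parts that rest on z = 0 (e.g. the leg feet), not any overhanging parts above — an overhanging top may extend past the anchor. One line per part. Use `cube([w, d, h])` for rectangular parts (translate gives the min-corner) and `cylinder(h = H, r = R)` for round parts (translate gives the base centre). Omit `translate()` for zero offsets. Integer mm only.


translate([309, 273, 0]) cylinder(h = 33, r = 151);


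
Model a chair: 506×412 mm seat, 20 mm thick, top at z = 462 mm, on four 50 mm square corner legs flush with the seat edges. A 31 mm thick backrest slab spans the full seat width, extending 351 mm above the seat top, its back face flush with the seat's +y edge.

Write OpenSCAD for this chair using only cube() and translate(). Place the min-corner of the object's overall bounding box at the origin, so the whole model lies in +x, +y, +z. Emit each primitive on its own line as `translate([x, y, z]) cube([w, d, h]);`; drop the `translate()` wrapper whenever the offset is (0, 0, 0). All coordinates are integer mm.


// leg_h = 462 - 20 = 442
translate([0, 0, 442]) cube([506, 412, 20]);
cube([50, 50, 442]);
translate([456, 0, 0]) cube([50, 50, 442]);
translate([0, 362, 0]) cube([50, 50, 442]);
translate([456, 362, 0]) cube([50, 50, 442]);
translate([0, 381, 462]) cube([506, 31, 351]);


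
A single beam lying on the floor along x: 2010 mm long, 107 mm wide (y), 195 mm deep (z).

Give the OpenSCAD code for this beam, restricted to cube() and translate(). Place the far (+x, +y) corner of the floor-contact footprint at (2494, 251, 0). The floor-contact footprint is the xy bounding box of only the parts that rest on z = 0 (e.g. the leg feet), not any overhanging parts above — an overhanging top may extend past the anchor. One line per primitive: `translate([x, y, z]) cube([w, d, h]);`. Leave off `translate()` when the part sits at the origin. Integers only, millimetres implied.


translate([484, 144, 0]) cube([2010, 107, 195]);


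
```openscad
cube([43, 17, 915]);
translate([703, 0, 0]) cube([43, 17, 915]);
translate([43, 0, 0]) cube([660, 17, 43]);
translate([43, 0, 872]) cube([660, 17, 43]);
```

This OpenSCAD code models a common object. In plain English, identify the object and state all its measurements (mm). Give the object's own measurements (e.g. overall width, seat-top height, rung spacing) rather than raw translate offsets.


A rectangular picture frame lying in the x–z plane (depth along y). The opening is 660 mm wide (x) by 829 mm tall (z), surrounded by a border 43 mm wide on all four sides. The frame is 17 mm deep and is made of two full-height vertical stiles with two horizontal rails fitted between them.


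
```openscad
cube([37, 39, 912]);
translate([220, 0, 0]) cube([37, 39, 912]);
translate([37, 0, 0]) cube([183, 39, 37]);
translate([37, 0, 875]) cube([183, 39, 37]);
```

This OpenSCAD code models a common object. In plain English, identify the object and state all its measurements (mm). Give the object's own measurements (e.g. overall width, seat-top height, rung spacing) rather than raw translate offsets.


A rectangular picture frame lying in the x–z plane (depth along y). The opening is 183 mm wide (x) by 838 mm tall (z), surrounded by a border 37 mm wide on all four sides. The frame is 39 mm deep and is made of two full-height vertical stiles with two horizontal rails fitted between them.


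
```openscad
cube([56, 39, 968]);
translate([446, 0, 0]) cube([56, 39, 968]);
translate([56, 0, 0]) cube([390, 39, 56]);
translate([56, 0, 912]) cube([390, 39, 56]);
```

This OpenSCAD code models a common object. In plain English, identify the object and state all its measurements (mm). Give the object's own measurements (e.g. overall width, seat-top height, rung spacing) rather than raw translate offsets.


A rectangular picture frame lying in the x–z plane (depth along y). The opening is 390 mm wide (x) by 856 mm tall (z), surrounded by a border 56 mm wide on all four sides. The frame is 39 mm deep and is made of two full-height vertical stiles with two horizontal rails fitted between them.


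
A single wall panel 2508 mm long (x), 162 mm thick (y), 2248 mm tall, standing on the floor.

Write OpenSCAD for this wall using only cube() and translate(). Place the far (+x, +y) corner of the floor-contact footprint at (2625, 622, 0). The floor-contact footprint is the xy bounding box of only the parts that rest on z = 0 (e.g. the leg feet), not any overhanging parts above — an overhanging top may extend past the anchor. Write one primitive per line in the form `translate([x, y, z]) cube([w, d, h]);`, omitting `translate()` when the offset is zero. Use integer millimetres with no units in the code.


translate([117, 460, 0]) cube([2508, 162, 2248]);


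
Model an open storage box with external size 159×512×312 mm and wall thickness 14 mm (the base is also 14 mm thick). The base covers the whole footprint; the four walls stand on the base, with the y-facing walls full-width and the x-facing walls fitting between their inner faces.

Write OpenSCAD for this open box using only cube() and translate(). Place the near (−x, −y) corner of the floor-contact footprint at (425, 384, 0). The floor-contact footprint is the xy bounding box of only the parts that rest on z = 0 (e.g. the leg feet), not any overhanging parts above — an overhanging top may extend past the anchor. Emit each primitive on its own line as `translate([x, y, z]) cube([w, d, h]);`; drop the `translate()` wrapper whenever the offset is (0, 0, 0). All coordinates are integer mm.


translate([425, 384, 0]) cube([159, 512, 14]);
translate([425, 384, 14]) cube([159, 14, 298]);
translate([425, 882, 14]) cube([159, 14, 298]);
translate([425, 398, 14]) cube([14, 484, 298]);
translate([570, 398, 14]) cube([14, 484, 298]);


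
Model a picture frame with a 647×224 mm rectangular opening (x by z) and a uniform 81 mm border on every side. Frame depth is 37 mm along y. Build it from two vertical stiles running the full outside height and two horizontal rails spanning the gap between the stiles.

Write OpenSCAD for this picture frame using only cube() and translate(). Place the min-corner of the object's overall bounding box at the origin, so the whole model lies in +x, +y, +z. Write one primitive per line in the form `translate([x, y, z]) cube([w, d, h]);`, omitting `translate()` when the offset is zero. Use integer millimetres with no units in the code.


cube([81, 37, 386]);
translate([728, 0, 0]) cube([81, 37, 386]);
translate([81, 0, 0]) cube([647, 37, 81]);
translate([81, 0, 305]) cube([647, 37, 81]);


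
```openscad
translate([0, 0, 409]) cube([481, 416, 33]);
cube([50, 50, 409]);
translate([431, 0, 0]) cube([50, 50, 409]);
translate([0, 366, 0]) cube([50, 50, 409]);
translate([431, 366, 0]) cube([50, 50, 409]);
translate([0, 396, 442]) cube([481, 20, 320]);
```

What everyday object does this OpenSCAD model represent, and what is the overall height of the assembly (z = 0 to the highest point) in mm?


A chair. The overall height is 762 mm.

A slab on four corner posts with a tall panel at the back — a chair. The seat slab sits at z = 409 with thickness 33, and the 320 mm backrest starts at the seat top, so the overall height is 409 + 33 + 320 = 762 mm.


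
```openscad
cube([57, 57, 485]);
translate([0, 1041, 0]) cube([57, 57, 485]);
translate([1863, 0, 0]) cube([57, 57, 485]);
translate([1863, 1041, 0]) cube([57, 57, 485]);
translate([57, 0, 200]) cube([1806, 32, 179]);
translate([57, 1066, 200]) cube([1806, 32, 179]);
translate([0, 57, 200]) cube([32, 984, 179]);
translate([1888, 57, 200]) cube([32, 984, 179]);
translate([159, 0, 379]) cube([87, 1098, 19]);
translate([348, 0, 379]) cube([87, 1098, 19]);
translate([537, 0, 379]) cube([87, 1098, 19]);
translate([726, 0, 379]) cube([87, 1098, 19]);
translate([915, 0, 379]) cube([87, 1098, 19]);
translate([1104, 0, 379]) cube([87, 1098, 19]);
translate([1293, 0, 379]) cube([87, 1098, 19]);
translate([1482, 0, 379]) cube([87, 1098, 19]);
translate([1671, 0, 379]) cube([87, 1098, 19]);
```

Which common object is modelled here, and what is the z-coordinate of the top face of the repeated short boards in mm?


A bed frame. The slat-top height is 398 mm.

Four posts, four rails, and a row of slats — a bed frame. Slats sit on the rails at z = 200 + 179 = 379; with slat thickness 19, the top is 398 mm.


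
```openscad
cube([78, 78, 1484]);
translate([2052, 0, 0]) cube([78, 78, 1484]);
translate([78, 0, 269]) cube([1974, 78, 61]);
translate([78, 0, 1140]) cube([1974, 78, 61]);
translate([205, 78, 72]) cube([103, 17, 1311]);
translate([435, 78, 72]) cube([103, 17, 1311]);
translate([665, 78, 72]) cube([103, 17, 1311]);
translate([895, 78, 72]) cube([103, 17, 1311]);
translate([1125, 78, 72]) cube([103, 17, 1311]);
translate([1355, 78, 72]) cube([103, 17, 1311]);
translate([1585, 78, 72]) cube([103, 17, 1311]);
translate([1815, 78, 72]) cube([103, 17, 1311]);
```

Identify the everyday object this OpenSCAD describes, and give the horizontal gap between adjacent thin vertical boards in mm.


A fence section. The picket gap is 127 mm.

Two posts, two rails, 8 pickets — a fence section. Span 1974 mm holds 8 pickets of 103 mm with 9 equal gaps: ⌊(1974 − 8·103) / 9⌋ = 127 mm.


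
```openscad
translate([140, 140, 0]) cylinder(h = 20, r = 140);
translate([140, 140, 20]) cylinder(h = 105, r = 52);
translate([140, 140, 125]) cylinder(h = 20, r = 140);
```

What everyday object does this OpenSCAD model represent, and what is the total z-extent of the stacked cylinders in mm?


A spool. The overall height is 145 mm.

Three coaxial cylinders, large–small–large — a spool. Two 20 mm flanges and a 105 mm core give 20 + 105 + 20 = 145 mm.


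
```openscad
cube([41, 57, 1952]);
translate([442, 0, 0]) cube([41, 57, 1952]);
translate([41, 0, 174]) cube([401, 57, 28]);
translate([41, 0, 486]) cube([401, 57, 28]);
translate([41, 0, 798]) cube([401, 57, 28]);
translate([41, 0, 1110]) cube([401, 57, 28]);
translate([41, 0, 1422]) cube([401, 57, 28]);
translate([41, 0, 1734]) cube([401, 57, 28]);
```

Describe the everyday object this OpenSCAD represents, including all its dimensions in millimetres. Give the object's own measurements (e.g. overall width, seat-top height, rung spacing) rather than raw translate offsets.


A straight ladder. Two 41×57 mm vertical rails, 1952 mm tall, stand 483 mm apart (outside-to-outside) with their front faces coplanar on the −y side. 6 rungs, each 57 mm deep and 28 mm tall, span between the inner faces of the rails, front faces flush with the rails. The lowest rung's underside is at z = 174 mm and rungs are spaced 312 mm apart (underside to underside).


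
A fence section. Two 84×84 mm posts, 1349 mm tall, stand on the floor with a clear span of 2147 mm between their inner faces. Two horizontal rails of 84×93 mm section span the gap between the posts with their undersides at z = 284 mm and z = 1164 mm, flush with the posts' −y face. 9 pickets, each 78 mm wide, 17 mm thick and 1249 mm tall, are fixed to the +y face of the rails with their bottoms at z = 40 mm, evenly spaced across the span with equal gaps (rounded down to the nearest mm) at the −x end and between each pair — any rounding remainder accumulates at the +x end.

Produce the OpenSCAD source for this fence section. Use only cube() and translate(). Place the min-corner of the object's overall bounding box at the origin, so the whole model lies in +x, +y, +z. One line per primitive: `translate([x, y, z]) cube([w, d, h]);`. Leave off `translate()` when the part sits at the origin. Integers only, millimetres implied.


cube([84, 84, 1349]);
translate([2231, 0, 0]) cube([84, 84, 1349]);
translate([84, 0, 284]) cube([2147, 84, 93]);
translate([84, 0, 1164]) cube([2147, 84, 93]);
translate([228, 84, 40]) cube([78, 17, 1249]);
translate([450, 84, 40]) cube([78, 17, 1249]);
translate([672, 84, 40]) cube([78, 17, 1249]);
translate([894, 84, 40]) cube([78, 17, 1249]);
translate([1116, 84, 40]) cube([78, 17, 1249]);
translate([1338, 84, 40]) cube([78, 17, 1249]);
translate([1560, 84, 40]) cube([78, 17, 1249]);
translate([1782, 84, 40]) cube([78, 17, 1249]);
translate([2004, 84, 40]) cube([78, 17, 1249]);


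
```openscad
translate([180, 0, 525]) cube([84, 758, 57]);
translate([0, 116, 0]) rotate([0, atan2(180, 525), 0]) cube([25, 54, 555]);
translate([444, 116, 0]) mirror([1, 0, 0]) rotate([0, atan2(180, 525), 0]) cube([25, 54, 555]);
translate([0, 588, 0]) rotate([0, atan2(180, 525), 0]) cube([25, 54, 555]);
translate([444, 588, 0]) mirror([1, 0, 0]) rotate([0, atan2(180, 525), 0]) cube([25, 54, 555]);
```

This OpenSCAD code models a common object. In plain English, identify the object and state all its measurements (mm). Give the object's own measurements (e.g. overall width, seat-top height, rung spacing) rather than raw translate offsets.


A sawhorse. A 84×758×57 mm beam (x, y, z) sits on two A-frame leg pairs. Each pair is two raked legs of 25×54 mm section (54 mm along y) splaying symmetrically in x. Each leg rises 525 mm vertically over 180 mm of horizontal reach and is 555 mm long along its own axis. Every leg's outer bottom edge rests on the floor and its outer top edge meets a bottom edge of the beam — the left legs (tilting toward +x) meet the beam's −x bottom edge, the right legs (their mirror images, tilting toward −x) meet its +x bottom edge — so the leg tops tuck under the beam, the beam's underside is 525 mm above the floor, and the feet are 444 mm apart outside-to-outside with the beam centred between them. The two leg pairs are set in 116 mm from either end of the beam.


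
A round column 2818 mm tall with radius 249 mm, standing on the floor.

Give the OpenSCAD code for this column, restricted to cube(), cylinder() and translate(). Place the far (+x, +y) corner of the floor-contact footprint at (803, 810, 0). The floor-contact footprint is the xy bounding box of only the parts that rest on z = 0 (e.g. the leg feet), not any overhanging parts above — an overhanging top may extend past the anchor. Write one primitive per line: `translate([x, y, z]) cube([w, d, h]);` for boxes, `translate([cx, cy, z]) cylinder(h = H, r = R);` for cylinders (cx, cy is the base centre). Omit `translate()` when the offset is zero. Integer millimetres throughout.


translate([554, 561, 0]) cylinder(h = 2818, r = 249);


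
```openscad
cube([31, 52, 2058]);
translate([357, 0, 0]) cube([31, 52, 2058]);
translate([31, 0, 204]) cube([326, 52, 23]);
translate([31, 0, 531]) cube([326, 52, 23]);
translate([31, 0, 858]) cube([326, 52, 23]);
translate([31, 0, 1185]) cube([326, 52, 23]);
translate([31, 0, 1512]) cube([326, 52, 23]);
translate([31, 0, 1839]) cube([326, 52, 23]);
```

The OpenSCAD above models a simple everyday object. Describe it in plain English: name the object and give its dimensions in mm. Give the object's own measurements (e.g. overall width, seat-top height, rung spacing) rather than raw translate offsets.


A straight ladder. Two 31×52 mm vertical rails, 2058 mm tall, stand 388 mm apart (outside-to-outside) with their front faces coplanar on the −y side. 6 rungs, each 52 mm deep and 23 mm tall, span between the inner faces of the rails, front faces flush with the rails. The lowest rung's underside is at z = 204 mm and rungs are spaced 327 mm apart (underside to underside).


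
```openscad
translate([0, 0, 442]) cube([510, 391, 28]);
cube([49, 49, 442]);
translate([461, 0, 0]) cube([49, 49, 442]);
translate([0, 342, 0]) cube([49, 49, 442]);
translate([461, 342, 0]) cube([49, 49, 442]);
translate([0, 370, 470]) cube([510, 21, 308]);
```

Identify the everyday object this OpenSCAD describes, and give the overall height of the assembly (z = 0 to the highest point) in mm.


A chair. The overall height is 778 mm.

A slab on four corner posts with a tall panel at the back — a chair. The seat slab sits at z = 442 with thickness 28, and the 308 mm backrest starts at the seat top, so the overall height is 442 + 28 + 308 = 778 mm.


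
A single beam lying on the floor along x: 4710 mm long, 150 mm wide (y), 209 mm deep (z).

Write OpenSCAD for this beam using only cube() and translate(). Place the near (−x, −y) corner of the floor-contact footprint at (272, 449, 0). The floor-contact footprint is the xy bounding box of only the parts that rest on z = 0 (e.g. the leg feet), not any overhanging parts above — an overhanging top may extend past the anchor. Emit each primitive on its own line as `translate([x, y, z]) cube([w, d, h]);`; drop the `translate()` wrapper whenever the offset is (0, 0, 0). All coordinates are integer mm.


translate([272, 449, 0]) cube([4710, 150, 209]);


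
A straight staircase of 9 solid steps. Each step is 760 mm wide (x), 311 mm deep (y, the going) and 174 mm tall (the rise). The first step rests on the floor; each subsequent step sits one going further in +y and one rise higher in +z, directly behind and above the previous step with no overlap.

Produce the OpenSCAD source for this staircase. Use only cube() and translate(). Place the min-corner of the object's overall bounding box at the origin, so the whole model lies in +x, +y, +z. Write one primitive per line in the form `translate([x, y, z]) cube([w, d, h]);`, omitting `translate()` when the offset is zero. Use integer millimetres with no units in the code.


cube([760, 311, 174]);
translate([0, 311, 174]) cube([760, 311, 174]);
translate([0, 622, 348]) cube([760, 311, 174]);
translate([0, 933, 522]) cube([760, 311, 174]);
translate([0, 1244, 696]) cube([760, 311, 174]);
translate([0, 1555, 870]) cube([760, 311, 174]);
translate([0, 1866, 1044]) cube([760, 311, 174]);
translate([0, 2177, 1218]) cube([760, 311, 174]);
translate([0, 2488, 1392]) cube([760, 311, 174]);


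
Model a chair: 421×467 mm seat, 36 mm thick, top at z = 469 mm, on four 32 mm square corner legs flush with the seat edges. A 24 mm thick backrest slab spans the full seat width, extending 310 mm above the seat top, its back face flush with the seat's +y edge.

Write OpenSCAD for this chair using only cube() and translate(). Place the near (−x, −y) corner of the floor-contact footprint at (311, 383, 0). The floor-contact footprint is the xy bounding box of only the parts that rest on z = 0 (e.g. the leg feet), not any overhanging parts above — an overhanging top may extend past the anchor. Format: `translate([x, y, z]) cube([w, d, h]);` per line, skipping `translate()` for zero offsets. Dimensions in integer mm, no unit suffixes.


translate([311, 383, 433]) cube([421, 467, 36]);
translate([311, 383, 0]) cube([32, 32, 433]);
translate([700, 383, 0]) cube([32, 32, 433]);
translate([311, 818, 0]) cube([32, 32, 433]);
translate([700, 818, 0]) cube([32, 32, 433]);
translate([311, 826, 469]) cube([421, 24, 310]);
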